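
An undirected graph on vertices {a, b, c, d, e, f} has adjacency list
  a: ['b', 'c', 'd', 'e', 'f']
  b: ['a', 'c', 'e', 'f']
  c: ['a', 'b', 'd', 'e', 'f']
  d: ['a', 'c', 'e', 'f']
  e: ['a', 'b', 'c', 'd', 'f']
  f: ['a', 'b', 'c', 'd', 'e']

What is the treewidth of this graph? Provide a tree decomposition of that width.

Treewidth 4.
Bags: B1 = {a, c, d, e, f}  B2 = {a, b, c, e, f}
Tree: B1–B2

Every bag has size at most 5, so the width is 5 − 1 = 4 and tw(G) ≤ 4. For the lower bound, the 5 vertices {a, c, d, e, f} are pairwise adjacent, and any tree decomposition puts a clique entirely inside one bag — forcing width ≥ 4. Combining the bounds, tw(G) = 4.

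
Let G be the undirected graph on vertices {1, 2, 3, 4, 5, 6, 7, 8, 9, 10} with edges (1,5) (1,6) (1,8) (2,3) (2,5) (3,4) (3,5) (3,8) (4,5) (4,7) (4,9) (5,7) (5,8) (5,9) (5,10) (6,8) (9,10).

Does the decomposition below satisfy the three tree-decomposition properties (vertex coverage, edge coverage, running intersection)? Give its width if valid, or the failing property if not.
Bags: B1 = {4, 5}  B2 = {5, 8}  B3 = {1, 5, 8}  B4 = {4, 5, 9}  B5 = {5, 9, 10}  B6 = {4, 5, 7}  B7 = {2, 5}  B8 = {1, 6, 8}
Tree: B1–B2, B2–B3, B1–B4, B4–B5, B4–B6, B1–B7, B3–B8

No — vertex 3 appears in no bag.

A tree decomposition must satisfy three properties: every vertex lies in some bag; for every edge, both endpoints lie together in some bag; and for every vertex, the bags containing it form a connected subtree. Here vertex 3 appears in no bag, so the decomposition is invalid.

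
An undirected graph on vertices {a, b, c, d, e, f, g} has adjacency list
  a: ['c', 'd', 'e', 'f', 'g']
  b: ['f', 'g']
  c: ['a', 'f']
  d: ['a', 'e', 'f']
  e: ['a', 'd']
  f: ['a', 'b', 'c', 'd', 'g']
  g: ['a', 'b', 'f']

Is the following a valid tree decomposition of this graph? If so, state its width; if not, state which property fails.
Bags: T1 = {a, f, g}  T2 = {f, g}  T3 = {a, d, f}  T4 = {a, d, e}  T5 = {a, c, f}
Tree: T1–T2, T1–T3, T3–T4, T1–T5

No — vertex b appears in no bag.

A tree decomposition must satisfy three properties: every vertex lies in some bag; for every edge, both endpoints lie together in some bag; and for every vertex, the bags containing it form a connected subtree. Here vertex b appears in no bag, so the decomposition is invalid.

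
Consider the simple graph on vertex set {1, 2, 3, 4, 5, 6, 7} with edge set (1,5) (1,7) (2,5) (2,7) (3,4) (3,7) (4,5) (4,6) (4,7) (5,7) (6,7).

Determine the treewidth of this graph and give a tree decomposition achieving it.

Treewidth 2.
One optimal decomposition is:
Bags: B1 = {4, 5, 7}  B2 = {1, 5, 7}  B3 = {3, 4, 7}  B4 = {2, 5, 7}  B5 = {4, 6, 7}
Tree: B1–B2, B1–B3, B2–B4, B3–B5

The largest bag has 3 vertices, giving width 2; this decomposition certifies tw(G) ≤ 2. On the other hand G contains the 3-clique {1, 5, 7}. A clique must lie in a single bag of any decomposition, so no decomposition can have width below 2. Combining the bounds, tw(G) = 2.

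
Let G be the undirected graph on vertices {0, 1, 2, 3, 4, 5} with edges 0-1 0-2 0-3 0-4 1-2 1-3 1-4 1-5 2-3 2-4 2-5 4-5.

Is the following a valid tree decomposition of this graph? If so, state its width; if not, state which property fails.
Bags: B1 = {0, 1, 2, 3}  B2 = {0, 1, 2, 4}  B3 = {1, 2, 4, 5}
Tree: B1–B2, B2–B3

Checking the three conditions: (i) the bags cover all of {0, 1, 2, 3, 4, 5}; (ii) for each edge, some bag contains both endpoints; (iii) the bags containing any fixed vertex form a subtree. All hold, so the decomposition is valid with width 4 − 1 = 3.

Yes; width 3.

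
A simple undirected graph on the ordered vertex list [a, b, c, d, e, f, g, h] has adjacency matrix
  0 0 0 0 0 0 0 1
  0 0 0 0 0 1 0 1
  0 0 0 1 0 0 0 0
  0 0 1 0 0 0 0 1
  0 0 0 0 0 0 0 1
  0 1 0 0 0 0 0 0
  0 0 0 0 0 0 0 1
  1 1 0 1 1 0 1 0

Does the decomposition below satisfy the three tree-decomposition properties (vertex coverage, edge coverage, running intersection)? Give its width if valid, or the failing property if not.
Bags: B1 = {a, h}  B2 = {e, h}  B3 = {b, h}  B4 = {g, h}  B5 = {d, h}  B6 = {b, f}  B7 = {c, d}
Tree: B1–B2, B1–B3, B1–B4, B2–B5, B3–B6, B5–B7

Yes; width 1.

Every vertex of G appears in some bag (union = {a, b, c, d, e, f, g, h}); every edge is covered by a bag; and for each vertex v the set of bags containing v is connected in the bag tree. The decomposition is therefore valid. The largest bag has 2 vertices, so the width is 1.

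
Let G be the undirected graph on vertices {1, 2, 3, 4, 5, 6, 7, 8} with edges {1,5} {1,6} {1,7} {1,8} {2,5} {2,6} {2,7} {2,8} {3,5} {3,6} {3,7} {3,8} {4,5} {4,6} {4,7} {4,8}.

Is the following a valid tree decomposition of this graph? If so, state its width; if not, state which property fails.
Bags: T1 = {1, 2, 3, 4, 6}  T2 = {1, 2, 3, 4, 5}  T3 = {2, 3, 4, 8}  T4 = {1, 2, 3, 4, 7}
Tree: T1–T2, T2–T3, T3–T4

A tree decomposition must satisfy three properties: every vertex lies in some bag; for every edge, both endpoints lie together in some bag; and for every vertex, the bags containing it form a connected subtree. Here edge (1,8) lies in no bag, so the decomposition is invalid.

No — edge (1,8) lies in no bag.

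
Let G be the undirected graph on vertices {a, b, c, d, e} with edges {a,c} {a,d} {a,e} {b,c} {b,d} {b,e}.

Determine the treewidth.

A width-2 tree decomposition is:
Bags: B1 = {a, b, d}  B2 = {a, b, c}  B3 = {a, b, e}
Tree: B1–B2, B2–B3
The largest bag has 3 vertices, giving width 2; this decomposition certifies tw(G) ≤ 2. The edges b–d–a–c–b form a cycle, so G is not a tree and its treewidth is at least 2. Combining the bounds, tw(G) = 2.

2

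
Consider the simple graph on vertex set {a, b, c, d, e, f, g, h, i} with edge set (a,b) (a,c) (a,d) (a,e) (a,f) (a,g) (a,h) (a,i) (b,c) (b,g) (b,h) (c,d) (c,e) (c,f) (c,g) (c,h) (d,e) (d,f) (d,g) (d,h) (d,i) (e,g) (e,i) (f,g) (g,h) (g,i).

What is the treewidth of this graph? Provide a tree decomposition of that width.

Treewidth 4.
One optimal decomposition is:
Bags: B1 = {a, c, d, g, h}  B2 = {a, c, d, e, g}  B3 = {a, b, c, g, h}  B4 = {a, c, d, f, g}  B5 = {a, d, e, g, i}
Tree: B1–B2, B1–B3, B1–B4, B2–B5

The largest bag has 5 vertices, giving width 4; this decomposition certifies tw(G) ≤ 4. For the lower bound, the 5 vertices {a, c, d, e, g} are pairwise adjacent, and any tree decomposition puts a clique entirely inside one bag — forcing width ≥ 4. Hence tw(G) = 4 exactly.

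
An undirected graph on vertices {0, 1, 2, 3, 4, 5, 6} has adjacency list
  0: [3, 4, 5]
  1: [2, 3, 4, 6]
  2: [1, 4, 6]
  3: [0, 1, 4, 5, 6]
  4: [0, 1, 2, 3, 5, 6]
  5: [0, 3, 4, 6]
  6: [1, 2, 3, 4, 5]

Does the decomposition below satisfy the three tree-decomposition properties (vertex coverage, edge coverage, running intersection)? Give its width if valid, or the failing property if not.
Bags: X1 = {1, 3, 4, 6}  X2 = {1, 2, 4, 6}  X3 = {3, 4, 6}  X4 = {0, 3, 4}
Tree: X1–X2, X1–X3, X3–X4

A tree decomposition must satisfy three properties: every vertex lies in some bag; for every edge, both endpoints lie together in some bag; and for every vertex, the bags containing it form a connected subtree. Here vertex 5 appears in no bag, so the decomposition is invalid.

No — vertex 5 appears in no bag.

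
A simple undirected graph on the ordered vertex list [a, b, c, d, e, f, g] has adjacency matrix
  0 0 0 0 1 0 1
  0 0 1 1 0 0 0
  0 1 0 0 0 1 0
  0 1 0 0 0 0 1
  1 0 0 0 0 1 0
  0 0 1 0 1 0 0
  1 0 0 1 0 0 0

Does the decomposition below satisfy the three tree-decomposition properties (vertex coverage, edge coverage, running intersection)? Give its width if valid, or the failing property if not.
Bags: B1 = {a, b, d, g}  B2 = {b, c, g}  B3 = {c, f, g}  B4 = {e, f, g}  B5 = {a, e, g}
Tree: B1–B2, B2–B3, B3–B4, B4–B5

No — bags containing vertex a are not connected in the tree.

A tree decomposition must satisfy three properties: every vertex lies in some bag; for every edge, both endpoints lie together in some bag; and for every vertex, the bags containing it form a connected subtree. Here bags containing vertex a are not connected in the tree, so the decomposition is invalid.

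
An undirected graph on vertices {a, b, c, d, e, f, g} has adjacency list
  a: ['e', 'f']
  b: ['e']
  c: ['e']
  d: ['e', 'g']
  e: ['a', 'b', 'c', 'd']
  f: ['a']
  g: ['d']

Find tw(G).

A width-1 tree decomposition is:
Bags: B1 = {c, e}  B2 = {b, e}  B3 = {d, e}  B4 = {a, e}  B5 = {a, f}  B6 = {d, g}
Tree: B1–B2, B1–B3, B2–B4, B4–B5, B3–B6
Every bag has size at most 2, so the width is 2 − 1 = 1 and tw(G) ≤ 1. Any graph with an edge has treewidth ≥ 1, and G has the edge c–e. Combining the bounds, tw(G) = 1.

1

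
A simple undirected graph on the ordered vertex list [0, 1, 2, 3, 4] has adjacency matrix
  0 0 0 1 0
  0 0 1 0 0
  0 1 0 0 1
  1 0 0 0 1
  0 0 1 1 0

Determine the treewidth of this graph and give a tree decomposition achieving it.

Treewidth 1.
One optimal decomposition is:
Bags: B1 = {2, 4}  B2 = {3, 4}  B3 = {1, 2}  B4 = {0, 3}
Tree: B1–B2, B1–B3, B2–B4

Every bag has size at most 2, so the width is 2 − 1 = 1 and tw(G) ≤ 1. G has an edge, so its treewidth is at least 1. The upper and lower bounds meet at 1, so that is the treewidth.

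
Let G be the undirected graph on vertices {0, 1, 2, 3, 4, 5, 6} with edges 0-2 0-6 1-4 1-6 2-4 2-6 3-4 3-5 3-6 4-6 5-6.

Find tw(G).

A width-2 tree decomposition is:
Bags: B1 = {3, 4, 6}  B2 = {2, 4, 6}  B3 = {1, 4, 6}  B4 = {0, 2, 6}  B5 = {3, 5, 6}
Tree: B1–B2, B1–B3, B2–B4, B1–B5
The largest bag has 3 vertices, giving width 2; this decomposition certifies tw(G) ≤ 2. Conversely, {0, 2, 6} is a clique of size 3, and the vertices of any clique must share a bag in every tree decomposition; so some bag has ≥ 3 vertices and tw(G) ≥ 2. The upper and lower bounds meet at 2, so that is the treewidth.

2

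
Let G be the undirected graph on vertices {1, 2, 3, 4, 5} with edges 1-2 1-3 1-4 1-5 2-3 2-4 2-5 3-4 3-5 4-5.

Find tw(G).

4

A width-4 tree decomposition is:
Bags: B1 = {1, 2, 3, 4, 5}
Tree: (single bag)
A single bag containing all 5 vertices is trivially a valid decomposition of width 4. For the lower bound, the 5 vertices {1, 2, 3, 4, 5} are pairwise adjacent, and any tree decomposition puts a clique entirely inside one bag — forcing width ≥ 4. Hence tw(G) = 4 exactly.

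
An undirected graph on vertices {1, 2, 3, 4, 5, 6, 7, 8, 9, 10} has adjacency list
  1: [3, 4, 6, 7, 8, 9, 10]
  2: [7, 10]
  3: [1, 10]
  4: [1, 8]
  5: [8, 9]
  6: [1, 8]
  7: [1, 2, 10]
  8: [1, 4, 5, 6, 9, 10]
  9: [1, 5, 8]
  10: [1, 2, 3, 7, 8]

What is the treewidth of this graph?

2

A width-2 tree decomposition is:
Bags: B1 = {1, 8, 10}  B2 = {1, 6, 8}  B3 = {1, 3, 10}  B4 = {1, 7, 10}  B5 = {1, 8, 9}  B6 = {5, 8, 9}  B7 = {1, 4, 8}  B8 = {2, 7, 10}
Tree: B1–B2, B1–B3, B1–B4, B1–B5, B5–B6, B1–B7, B4–B8
The largest bag has 3 vertices, giving width 2; this decomposition certifies tw(G) ≤ 2. For the lower bound, the 3 vertices {1, 8, 9} are pairwise adjacent, and any tree decomposition puts a clique entirely inside one bag — forcing width ≥ 2. Therefore the treewidth is 2.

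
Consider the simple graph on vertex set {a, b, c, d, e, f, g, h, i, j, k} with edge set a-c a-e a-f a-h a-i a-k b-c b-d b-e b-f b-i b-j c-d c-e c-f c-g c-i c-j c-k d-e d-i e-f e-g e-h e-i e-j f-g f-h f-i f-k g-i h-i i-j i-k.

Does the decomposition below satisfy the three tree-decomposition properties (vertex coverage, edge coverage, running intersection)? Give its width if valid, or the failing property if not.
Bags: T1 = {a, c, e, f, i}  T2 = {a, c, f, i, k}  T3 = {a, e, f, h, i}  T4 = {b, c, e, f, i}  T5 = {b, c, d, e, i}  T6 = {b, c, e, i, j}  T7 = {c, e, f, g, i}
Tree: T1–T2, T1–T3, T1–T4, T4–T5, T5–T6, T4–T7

Every vertex of G appears in some bag (union = {a, b, c, d, e, f, g, h, i, j, k}); every edge is covered by a bag; and for each vertex v the set of bags containing v is connected in the bag tree. The decomposition is therefore valid. The largest bag has 5 vertices, so the width is 4.

Yes; width 4.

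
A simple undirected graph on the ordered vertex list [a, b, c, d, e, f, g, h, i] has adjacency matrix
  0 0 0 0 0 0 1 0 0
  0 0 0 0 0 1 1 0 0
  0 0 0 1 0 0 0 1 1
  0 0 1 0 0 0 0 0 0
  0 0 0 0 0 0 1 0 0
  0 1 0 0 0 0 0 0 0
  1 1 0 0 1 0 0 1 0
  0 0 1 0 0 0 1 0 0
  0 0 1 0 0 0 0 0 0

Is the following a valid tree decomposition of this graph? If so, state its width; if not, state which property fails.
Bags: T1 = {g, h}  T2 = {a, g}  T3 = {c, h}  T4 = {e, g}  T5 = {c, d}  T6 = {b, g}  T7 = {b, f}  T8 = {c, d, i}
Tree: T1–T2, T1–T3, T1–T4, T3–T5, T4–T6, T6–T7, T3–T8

No — bags containing vertex d are not connected in the tree.

A tree decomposition must satisfy three properties: every vertex lies in some bag; for every edge, both endpoints lie together in some bag; and for every vertex, the bags containing it form a connected subtree. Here bags containing vertex d are not connected in the tree, so the decomposition is invalid.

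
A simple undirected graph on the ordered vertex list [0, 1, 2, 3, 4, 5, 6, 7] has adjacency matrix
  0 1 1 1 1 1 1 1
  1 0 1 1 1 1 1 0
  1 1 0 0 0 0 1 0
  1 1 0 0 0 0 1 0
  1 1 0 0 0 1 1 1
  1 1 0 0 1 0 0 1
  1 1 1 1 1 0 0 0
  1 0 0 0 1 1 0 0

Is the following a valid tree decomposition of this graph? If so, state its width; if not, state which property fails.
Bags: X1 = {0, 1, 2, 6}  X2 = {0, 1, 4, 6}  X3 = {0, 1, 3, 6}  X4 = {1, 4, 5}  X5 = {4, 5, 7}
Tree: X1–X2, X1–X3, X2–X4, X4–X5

No — edge (0,5) lies in no bag.

A tree decomposition must satisfy three properties: every vertex lies in some bag; for every edge, both endpoints lie together in some bag; and for every vertex, the bags containing it form a connected subtree. Here edge (0,5) lies in no bag, so the decomposition is invalid.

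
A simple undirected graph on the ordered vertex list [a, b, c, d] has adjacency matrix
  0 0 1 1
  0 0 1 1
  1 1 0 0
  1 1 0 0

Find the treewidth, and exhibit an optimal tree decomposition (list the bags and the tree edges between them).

Treewidth 2.
Bags: B1 = {a, c, d}  B2 = {b, c, d}
Tree: B1–B2

The largest bag has 3 vertices, giving width 2; this decomposition certifies tw(G) ≤ 2. The edges d–a–c–b–d form a cycle, so G is not a tree and its treewidth is at least 2. Combining the bounds, tw(G) = 2.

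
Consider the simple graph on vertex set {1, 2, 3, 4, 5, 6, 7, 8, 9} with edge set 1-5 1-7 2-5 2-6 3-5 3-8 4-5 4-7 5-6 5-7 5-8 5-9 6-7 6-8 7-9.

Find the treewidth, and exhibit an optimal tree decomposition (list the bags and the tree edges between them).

Treewidth 2.
Bags: B1 = {1, 5, 7}  B2 = {5, 6, 7}  B3 = {5, 6, 8}  B4 = {5, 7, 9}  B5 = {2, 5, 6}  B6 = {3, 5, 8}  B7 = {4, 5, 7}
Tree: B1–B2, B2–B3, B1–B4, B2–B5, B3–B6, B2–B7

Every bag has size at most 3, so the width is 3 − 1 = 2 and tw(G) ≤ 2. On the other hand G contains the 3-clique {3, 5, 8}. A clique must lie in a single bag of any decomposition, so no decomposition can have width below 2. Combining the bounds, tw(G) = 2.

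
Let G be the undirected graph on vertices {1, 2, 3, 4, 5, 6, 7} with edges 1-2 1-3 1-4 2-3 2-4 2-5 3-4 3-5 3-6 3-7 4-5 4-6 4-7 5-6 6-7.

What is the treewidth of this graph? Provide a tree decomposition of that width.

The largest bag has 4 vertices, giving width 3; this decomposition certifies tw(G) ≤ 3. On the other hand G contains the 4-clique {1, 2, 3, 4}. A clique must lie in a single bag of any decomposition, so no decomposition can have width below 3. The upper and lower bounds meet at 3, so that is the treewidth.

Treewidth 3.
One such decomposition:
Bags: B1 = {2, 3, 4, 5}  B2 = {3, 4, 5, 6}  B3 = {3, 4, 6, 7}  B4 = {1, 2, 3, 4}
Tree: B1–B2, B2–B3, B1–B4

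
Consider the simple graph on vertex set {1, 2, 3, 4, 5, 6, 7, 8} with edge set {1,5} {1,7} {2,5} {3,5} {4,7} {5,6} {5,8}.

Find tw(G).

A width-1 tree decomposition is:
Bags: B1 = {2, 5}  B2 = {1, 5}  B3 = {3, 5}  B4 = {5, 6}  B5 = {5, 8}  B6 = {1, 7}  B7 = {4, 7}
Tree: B1–B2, B2–B3, B3–B4, B3–B5, B2–B6, B6–B7
Every bag has size at most 2, so the width is 2 − 1 = 1 and tw(G) ≤ 1. Since G has at least one edge (e.g. 2–5), it is not an edgeless graph, so tw(G) ≥ 1. Hence tw(G) = 1 exactly.

1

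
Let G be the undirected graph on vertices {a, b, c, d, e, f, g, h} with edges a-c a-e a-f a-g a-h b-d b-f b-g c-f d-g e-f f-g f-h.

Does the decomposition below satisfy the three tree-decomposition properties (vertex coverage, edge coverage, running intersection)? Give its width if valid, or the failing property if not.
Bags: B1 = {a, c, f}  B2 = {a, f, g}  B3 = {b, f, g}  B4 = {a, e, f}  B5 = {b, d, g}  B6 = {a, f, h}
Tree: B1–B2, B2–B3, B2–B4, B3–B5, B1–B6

Yes; width 2.

Checking the three conditions: (i) the bags cover all of {a, b, c, d, e, f, g, h}; (ii) for each edge, some bag contains both endpoints; (iii) the bags containing any fixed vertex form a subtree. All hold, so the decomposition is valid with width 3 − 1 = 2.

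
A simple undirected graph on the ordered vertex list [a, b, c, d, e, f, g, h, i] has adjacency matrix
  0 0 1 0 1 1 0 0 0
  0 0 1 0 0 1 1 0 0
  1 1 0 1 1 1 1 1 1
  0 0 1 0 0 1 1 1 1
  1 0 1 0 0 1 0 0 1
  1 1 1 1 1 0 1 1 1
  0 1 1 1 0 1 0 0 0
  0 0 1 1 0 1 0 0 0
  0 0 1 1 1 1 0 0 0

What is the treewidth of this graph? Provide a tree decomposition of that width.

Each bag holds 4 vertices, so the decomposition has width 3, which upper-bounds the treewidth. On the other hand G contains the 4-clique {c, d, f, g}. A clique must lie in a single bag of any decomposition, so no decomposition can have width below 3. Therefore the treewidth is 3.

Treewidth 3.
One optimal decomposition is:
Bags: B1 = {c, d, f, i}  B2 = {c, d, f, g}  B3 = {b, c, f, g}  B4 = {c, e, f, i}  B5 = {a, c, e, f}  B6 = {c, d, f, h}
Tree: B1–B2, B2–B3, B1–B4, B4–B5, B2–B6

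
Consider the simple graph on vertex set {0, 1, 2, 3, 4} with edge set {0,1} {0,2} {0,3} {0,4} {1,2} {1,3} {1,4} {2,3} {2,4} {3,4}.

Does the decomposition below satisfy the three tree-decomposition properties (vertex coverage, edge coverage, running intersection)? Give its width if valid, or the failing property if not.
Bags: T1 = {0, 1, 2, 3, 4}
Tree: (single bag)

Checking the three conditions: (i) the bags cover all of {0, 1, 2, 3, 4}; (ii) for each edge, some bag contains both endpoints; (iii) the bags containing any fixed vertex form a subtree. All hold, so the decomposition is valid with width 5 − 1 = 4.

Yes; width 4.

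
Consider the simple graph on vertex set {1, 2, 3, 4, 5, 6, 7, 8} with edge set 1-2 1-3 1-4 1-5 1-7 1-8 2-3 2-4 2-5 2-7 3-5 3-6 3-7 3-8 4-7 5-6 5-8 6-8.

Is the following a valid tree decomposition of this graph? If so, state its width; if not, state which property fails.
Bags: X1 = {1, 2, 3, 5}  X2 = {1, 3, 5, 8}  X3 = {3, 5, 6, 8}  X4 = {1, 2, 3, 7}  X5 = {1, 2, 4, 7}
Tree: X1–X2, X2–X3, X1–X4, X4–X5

Yes; width 3.

Checking the three conditions: (i) the bags cover all of {1, 2, 3, 4, 5, 6, 7, 8}; (ii) for each edge, some bag contains both endpoints; (iii) the bags containing any fixed vertex form a subtree. All hold, so the decomposition is valid with width 4 − 1 = 3.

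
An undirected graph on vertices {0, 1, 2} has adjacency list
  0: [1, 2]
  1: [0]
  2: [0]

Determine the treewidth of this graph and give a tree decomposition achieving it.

Treewidth 1.
One such decomposition:
Bags: B1 = {0, 2}  B2 = {0, 1}
Tree: B1–B2

Every bag has size at most 2, so the width is 2 − 1 = 1 and tw(G) ≤ 1. Any graph with an edge has treewidth ≥ 1, and G has the edge 0–2. The upper and lower bounds meet at 1, so that is the treewidth.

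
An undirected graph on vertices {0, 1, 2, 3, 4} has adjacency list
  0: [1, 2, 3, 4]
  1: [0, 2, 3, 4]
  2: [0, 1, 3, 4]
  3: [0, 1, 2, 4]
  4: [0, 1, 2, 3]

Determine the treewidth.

4

A width-4 tree decomposition is:
Bags: B1 = {0, 1, 2, 3, 4}
Tree: (single bag)
With just one bag of size 5, the width is 5 − 1 = 4, so tw(G) ≤ 4. On the other hand G contains the 5-clique {0, 1, 2, 3, 4}. A clique must lie in a single bag of any decomposition, so no decomposition can have width below 4. The upper and lower bounds meet at 4, so that is the treewidth.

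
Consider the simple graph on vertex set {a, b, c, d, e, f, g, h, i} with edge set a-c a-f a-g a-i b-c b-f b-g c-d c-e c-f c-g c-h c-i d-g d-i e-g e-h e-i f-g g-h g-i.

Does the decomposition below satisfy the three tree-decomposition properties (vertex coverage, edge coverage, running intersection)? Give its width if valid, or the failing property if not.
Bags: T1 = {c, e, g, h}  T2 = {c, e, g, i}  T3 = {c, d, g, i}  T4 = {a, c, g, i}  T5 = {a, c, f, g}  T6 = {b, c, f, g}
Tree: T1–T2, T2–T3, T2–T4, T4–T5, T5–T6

Yes; width 3.

Every vertex of G appears in some bag (union = {a, b, c, d, e, f, g, h, i}); every edge is covered by a bag; and for each vertex v the set of bags containing v is connected in the bag tree. The decomposition is therefore valid. The largest bag has 4 vertices, so the width is 3.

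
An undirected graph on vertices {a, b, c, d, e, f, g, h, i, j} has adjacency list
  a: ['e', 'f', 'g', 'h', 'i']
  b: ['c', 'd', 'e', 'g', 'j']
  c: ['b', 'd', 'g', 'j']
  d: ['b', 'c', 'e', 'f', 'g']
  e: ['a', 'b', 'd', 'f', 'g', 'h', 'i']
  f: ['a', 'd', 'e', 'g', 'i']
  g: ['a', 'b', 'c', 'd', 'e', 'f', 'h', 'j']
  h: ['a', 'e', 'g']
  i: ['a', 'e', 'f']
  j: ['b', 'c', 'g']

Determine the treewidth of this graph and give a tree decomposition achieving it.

Treewidth 3.
One such decomposition:
Bags: B1 = {d, e, f, g}  B2 = {b, d, e, g}  B3 = {b, c, d, g}  B4 = {a, e, f, g}  B5 = {b, c, g, j}  B6 = {a, e, f, i}  B7 = {a, e, g, h}
Tree: B1–B2, B2–B3, B1–B4, B3–B5, B4–B6, B4–B7

The largest bag has 4 vertices, giving width 3; this decomposition certifies tw(G) ≤ 3. Conversely, {b, c, g, j} is a clique of size 4, and the vertices of any clique must share a bag in every tree decomposition; so some bag has ≥ 4 vertices and tw(G) ≥ 3. Therefore the treewidth is 3.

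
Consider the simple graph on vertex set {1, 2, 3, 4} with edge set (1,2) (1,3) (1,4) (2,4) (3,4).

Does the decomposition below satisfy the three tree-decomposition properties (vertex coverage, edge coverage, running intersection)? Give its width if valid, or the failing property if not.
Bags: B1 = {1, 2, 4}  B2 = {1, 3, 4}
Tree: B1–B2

Every vertex of G appears in some bag (union = {1, 2, 3, 4}); every edge is covered by a bag; and for each vertex v the set of bags containing v is connected in the bag tree. The decomposition is therefore valid. The largest bag has 3 vertices, so the width is 2.

Yes; width 2.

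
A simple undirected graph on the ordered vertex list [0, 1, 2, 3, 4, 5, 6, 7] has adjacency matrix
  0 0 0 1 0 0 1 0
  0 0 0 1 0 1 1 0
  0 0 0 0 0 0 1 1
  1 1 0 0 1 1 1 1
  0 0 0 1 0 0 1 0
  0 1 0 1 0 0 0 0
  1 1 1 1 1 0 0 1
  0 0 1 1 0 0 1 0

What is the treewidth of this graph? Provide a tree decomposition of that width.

Treewidth 2.
One optimal decomposition is:
Bags: B1 = {1, 3, 6}  B2 = {3, 4, 6}  B3 = {3, 6, 7}  B4 = {1, 3, 5}  B5 = {0, 3, 6}  B6 = {2, 6, 7}
Tree: B1–B2, B2–B3, B1–B4, B2–B5, B3–B6

Each bag holds 3 vertices, so the decomposition has width 2, which upper-bounds the treewidth. For the lower bound, the 3 vertices {2, 6, 7} are pairwise adjacent, and any tree decomposition puts a clique entirely inside one bag — forcing width ≥ 2. Therefore the treewidth is 2.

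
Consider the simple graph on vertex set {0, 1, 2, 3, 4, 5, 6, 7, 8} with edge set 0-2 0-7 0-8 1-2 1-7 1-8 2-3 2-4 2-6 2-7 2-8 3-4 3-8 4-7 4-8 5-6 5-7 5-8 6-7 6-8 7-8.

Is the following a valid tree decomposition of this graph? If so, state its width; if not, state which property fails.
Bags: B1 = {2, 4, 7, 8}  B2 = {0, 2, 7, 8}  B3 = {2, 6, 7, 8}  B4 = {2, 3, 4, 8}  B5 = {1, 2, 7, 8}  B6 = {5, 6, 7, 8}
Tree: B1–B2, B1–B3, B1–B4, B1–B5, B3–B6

Yes; width 3.

Every vertex of G appears in some bag (union = {0, 1, 2, 3, 4, 5, 6, 7, 8}); every edge is covered by a bag; and for each vertex v the set of bags containing v is connected in the bag tree. The decomposition is therefore valid. The largest bag has 4 vertices, so the width is 3.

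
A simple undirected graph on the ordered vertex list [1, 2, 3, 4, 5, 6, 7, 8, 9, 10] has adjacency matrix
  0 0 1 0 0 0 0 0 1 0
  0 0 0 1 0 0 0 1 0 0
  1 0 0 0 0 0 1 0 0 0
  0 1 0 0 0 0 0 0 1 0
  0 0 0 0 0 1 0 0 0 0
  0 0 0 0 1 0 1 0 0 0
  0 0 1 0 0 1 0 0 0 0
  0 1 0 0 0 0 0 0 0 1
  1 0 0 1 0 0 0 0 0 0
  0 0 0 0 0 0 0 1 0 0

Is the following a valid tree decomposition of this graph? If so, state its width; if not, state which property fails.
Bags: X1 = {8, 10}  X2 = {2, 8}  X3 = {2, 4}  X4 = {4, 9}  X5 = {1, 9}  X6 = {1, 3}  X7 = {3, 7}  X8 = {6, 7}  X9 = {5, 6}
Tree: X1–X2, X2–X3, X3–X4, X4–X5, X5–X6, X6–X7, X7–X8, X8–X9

Yes; width 1.

Vertex coverage: the bags together contain {1, 2, 3, 4, 5, 6, 7, 8, 9, 10}, the full vertex set. Edge coverage: each edge of G has both endpoints in at least one bag. Running intersection: for every vertex, the bags containing it form a connected subtree. All three properties hold, so this is a valid tree decomposition of width max|bag| − 1 = 1, and hence tw(G) ≤ 1.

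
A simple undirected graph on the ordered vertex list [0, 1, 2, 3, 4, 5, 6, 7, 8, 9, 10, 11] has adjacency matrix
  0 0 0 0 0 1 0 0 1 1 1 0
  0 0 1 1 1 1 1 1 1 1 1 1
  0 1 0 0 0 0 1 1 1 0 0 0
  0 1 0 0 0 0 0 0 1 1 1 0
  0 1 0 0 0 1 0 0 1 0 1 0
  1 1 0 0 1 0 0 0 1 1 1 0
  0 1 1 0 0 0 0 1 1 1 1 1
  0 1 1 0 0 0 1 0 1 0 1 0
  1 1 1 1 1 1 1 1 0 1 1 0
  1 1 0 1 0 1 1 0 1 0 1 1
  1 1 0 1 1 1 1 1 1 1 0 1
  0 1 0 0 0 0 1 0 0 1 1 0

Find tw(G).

A width-4 tree decomposition is:
Bags: B1 = {1, 5, 8, 9, 10}  B2 = {1, 4, 5, 8, 10}  B3 = {1, 6, 8, 9, 10}  B4 = {1, 6, 7, 8, 10}  B5 = {0, 5, 8, 9, 10}  B6 = {1, 2, 6, 7, 8}  B7 = {1, 3, 8, 9, 10}  B8 = {1, 6, 9, 10, 11}
Tree: B1–B2, B1–B3, B3–B4, B1–B5, B4–B6, B1–B7, B3–B8
Each bag holds 5 vertices, so the decomposition has width 4, which upper-bounds the treewidth. For the lower bound, the 5 vertices {0, 5, 8, 9, 10} are pairwise adjacent, and any tree decomposition puts a clique entirely inside one bag — forcing width ≥ 4. Combining the bounds, tw(G) = 4.

4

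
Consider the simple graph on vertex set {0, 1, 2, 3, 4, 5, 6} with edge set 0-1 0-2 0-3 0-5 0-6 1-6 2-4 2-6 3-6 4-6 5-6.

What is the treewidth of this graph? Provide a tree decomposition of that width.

Every bag has size at most 3, so the width is 3 − 1 = 2 and tw(G) ≤ 2. Conversely, {0, 1, 6} is a clique of size 3, and the vertices of any clique must share a bag in every tree decomposition; so some bag has ≥ 3 vertices and tw(G) ≥ 2. Combining the bounds, tw(G) = 2.

Treewidth 2.
One optimal decomposition is:
Bags: B1 = {0, 1, 6}  B2 = {0, 5, 6}  B3 = {0, 2, 6}  B4 = {2, 4, 6}  B5 = {0, 3, 6}
Tree: B1–B2, B1–B3, B3–B4, B3–B5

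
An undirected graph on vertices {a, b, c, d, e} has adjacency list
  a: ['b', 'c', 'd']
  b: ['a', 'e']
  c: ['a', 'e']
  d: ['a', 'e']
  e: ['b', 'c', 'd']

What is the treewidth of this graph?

A width-2 tree decomposition is:
Bags: B1 = {a, b, e}  B2 = {a, d, e}  B3 = {a, c, e}
Tree: B1–B2, B2–B3
Each bag holds 3 vertices, so the decomposition has width 2, which upper-bounds the treewidth. For the lower bound, G contains the cycle e–b–a–d–e, so G is not a forest; only forests have treewidth ≤ 1, hence tw(G) ≥ 2. The upper and lower bounds meet at 2, so that is the treewidth.

2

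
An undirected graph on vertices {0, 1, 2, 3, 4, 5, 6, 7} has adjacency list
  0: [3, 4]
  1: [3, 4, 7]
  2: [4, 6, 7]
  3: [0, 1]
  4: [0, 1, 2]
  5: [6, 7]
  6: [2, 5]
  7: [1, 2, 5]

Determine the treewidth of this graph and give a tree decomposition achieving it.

The largest bag has 3 vertices, giving width 2; this decomposition certifies tw(G) ≤ 2. The edges 6–5–7–2–6 form a cycle, so G is not a tree and its treewidth is at least 2. Therefore the treewidth is 2.

Treewidth 2.
Bags: B1 = {2, 5, 6}  B2 = {2, 5, 7}  B3 = {2, 4, 7}  B4 = {1, 4, 7}  B5 = {0, 1, 4}  B6 = {0, 1, 3}
Tree: B1–B2, B2–B3, B3–B4, B4–B5, B5–B6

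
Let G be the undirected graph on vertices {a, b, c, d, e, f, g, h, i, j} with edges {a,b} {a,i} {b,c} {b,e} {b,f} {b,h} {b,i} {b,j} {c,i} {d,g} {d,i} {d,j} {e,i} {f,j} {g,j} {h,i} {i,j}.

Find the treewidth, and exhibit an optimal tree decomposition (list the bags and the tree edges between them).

Treewidth 2.
One optimal decomposition is:
Bags: B1 = {d, i, j}  B2 = {b, i, j}  B3 = {b, f, j}  B4 = {b, c, i}  B5 = {d, g, j}  B6 = {a, b, i}  B7 = {b, h, i}  B8 = {b, e, i}
Tree: B1–B2, B2–B3, B2–B4, B1–B5, B2–B6, B4–B7, B6–B8

The largest bag has 3 vertices, giving width 2; this decomposition certifies tw(G) ≤ 2. On the other hand G contains the 3-clique {d, g, j}. A clique must lie in a single bag of any decomposition, so no decomposition can have width below 2. Hence tw(G) = 2 exactly.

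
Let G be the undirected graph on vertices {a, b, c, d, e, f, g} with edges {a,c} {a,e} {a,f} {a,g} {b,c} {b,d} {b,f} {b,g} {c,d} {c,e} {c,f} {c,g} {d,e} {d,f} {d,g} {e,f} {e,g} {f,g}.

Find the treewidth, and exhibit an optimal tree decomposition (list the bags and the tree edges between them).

Treewidth 4.
One optimal decomposition is:
Bags: B1 = {c, d, e, f, g}  B2 = {b, c, d, f, g}  B3 = {a, c, e, f, g}
Tree: B1–B2, B1–B3

Each bag holds 5 vertices, so the decomposition has width 4, which upper-bounds the treewidth. For the lower bound, the 5 vertices {c, d, e, f, g} are pairwise adjacent, and any tree decomposition puts a clique entirely inside one bag — forcing width ≥ 4. The upper and lower bounds meet at 4, so that is the treewidth.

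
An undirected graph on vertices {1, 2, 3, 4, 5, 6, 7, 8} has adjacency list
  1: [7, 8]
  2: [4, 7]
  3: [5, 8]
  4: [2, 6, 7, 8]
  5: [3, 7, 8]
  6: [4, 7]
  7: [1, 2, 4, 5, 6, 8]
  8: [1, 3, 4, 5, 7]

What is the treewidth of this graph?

2

A width-2 tree decomposition is:
Bags: B1 = {5, 7, 8}  B2 = {4, 7, 8}  B3 = {3, 5, 8}  B4 = {1, 7, 8}  B5 = {2, 4, 7}  B6 = {4, 6, 7}
Tree: B1–B2, B1–B3, B1–B4, B2–B5, B5–B6
Each bag holds 3 vertices, so the decomposition has width 2, which upper-bounds the treewidth. For the lower bound, the 3 vertices {3, 5, 8} are pairwise adjacent, and any tree decomposition puts a clique entirely inside one bag — forcing width ≥ 2. The upper and lower bounds meet at 2, so that is the treewidth.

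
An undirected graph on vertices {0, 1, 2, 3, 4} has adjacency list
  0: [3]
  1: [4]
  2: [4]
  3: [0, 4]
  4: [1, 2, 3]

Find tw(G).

1

A width-1 tree decomposition is:
Bags: B1 = {1, 4}  B2 = {3, 4}  B3 = {2, 4}  B4 = {0, 3}
Tree: B1–B2, B1–B3, B2–B4
Every bag has size at most 2, so the width is 2 − 1 = 1 and tw(G) ≤ 1. Any graph with an edge has treewidth ≥ 1, and G has the edge 4–1. Hence tw(G) = 1 exactly.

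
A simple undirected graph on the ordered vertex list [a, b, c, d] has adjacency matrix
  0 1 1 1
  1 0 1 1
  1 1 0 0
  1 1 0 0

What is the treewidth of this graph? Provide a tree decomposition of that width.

Treewidth 2.
One such decomposition:
Bags: B1 = {a, b, c}  B2 = {a, b, d}
Tree: B1–B2

Each bag holds 3 vertices, so the decomposition has width 2, which upper-bounds the treewidth. For the lower bound, the 3 vertices {a, b, d} are pairwise adjacent, and any tree decomposition puts a clique entirely inside one bag — forcing width ≥ 2. Combining the bounds, tw(G) = 2.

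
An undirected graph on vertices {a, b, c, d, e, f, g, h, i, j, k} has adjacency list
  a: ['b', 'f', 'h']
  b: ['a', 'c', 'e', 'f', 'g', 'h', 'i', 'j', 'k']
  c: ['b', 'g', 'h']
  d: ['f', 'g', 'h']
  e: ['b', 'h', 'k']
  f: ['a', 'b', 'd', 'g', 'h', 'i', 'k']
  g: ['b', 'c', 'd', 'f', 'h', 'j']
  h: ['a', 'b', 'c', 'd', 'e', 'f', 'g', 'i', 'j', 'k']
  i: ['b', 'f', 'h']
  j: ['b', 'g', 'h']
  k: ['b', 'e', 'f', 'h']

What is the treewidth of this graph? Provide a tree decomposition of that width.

Treewidth 3.
One optimal decomposition is:
Bags: B1 = {b, f, g, h}  B2 = {d, f, g, h}  B3 = {b, f, h, k}  B4 = {b, c, g, h}  B5 = {a, b, f, h}  B6 = {b, g, h, j}  B7 = {b, f, h, i}  B8 = {b, e, h, k}
Tree: B1–B2, B1–B3, B1–B4, B1–B5, B1–B6, B5–B7, B3–B8

Every bag has size at most 4, so the width is 4 − 1 = 3 and tw(G) ≤ 3. For the lower bound, the 4 vertices {d, f, g, h} are pairwise adjacent, and any tree decomposition puts a clique entirely inside one bag — forcing width ≥ 3. The upper and lower bounds meet at 3, so that is the treewidth.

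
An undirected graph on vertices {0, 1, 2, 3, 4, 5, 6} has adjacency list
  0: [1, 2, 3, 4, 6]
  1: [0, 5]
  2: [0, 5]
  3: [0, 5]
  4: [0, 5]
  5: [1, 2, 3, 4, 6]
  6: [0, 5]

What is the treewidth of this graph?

2

A width-2 tree decomposition is:
Bags: B1 = {0, 1, 5}  B2 = {0, 4, 5}  B3 = {0, 5, 6}  B4 = {0, 3, 5}  B5 = {0, 2, 5}
Tree: B1–B2, B2–B3, B3–B4, B4–B5
The largest bag has 3 vertices, giving width 2; this decomposition certifies tw(G) ≤ 2. The edges 5–1–0–4–5 form a cycle, so G is not a tree and its treewidth is at least 2. Therefore the treewidth is 2.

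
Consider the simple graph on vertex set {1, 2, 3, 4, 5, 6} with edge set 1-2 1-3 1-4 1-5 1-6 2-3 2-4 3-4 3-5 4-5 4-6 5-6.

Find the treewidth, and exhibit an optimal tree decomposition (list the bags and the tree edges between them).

The largest bag has 4 vertices, giving width 3; this decomposition certifies tw(G) ≤ 3. Conversely, {1, 2, 3, 4} is a clique of size 4, and the vertices of any clique must share a bag in every tree decomposition; so some bag has ≥ 4 vertices and tw(G) ≥ 3. Combining the bounds, tw(G) = 3.

Treewidth 3.
One such decomposition:
Bags: B1 = {1, 2, 3, 4}  B2 = {1, 3, 4, 5}  B3 = {1, 4, 5, 6}
Tree: B1–B2, B2–B3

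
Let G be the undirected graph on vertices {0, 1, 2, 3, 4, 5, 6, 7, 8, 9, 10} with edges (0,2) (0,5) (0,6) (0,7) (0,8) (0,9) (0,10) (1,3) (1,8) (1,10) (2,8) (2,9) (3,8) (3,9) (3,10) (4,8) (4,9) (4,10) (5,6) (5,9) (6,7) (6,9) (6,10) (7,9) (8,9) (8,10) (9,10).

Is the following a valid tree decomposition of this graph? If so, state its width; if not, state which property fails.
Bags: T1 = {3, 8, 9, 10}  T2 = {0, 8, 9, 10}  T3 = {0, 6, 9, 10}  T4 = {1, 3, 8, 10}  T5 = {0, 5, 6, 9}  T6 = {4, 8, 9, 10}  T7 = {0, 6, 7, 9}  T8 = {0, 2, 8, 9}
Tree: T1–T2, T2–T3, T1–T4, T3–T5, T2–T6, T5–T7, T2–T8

Every vertex of G appears in some bag (union = {0, 1, 2, 3, 4, 5, 6, 7, 8, 9, 10}); every edge is covered by a bag; and for each vertex v the set of bags containing v is connected in the bag tree. The decomposition is therefore valid. The largest bag has 4 vertices, so the width is 3.

Yes; width 3.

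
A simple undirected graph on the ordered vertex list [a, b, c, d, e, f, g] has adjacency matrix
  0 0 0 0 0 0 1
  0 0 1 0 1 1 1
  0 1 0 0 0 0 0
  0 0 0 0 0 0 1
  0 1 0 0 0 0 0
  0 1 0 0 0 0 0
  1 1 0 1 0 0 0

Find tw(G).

1

A width-1 tree decomposition is:
Bags: B1 = {b, g}  B2 = {a, g}  B3 = {b, c}  B4 = {d, g}  B5 = {b, e}  B6 = {b, f}
Tree: B1–B2, B1–B3, B1–B4, B3–B5, B3–B6
Every bag has size at most 2, so the width is 2 − 1 = 1 and tw(G) ≤ 1. Since G has at least one edge (e.g. g–b), it is not an edgeless graph, so tw(G) ≥ 1. Combining the bounds, tw(G) = 1.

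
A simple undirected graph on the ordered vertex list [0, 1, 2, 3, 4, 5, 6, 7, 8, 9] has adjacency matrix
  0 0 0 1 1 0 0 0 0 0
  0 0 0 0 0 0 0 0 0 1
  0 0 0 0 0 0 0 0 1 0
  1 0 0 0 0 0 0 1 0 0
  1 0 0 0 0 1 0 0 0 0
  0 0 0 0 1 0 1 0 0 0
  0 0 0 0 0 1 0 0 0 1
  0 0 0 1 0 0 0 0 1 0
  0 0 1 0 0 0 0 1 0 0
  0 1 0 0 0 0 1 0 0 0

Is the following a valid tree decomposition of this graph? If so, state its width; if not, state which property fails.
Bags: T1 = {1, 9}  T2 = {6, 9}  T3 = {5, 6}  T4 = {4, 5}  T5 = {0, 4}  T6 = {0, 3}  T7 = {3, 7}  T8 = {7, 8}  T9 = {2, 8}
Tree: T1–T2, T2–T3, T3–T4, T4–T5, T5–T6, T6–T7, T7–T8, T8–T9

Vertex coverage: the bags together contain {0, 1, 2, 3, 4, 5, 6, 7, 8, 9}, the full vertex set. Edge coverage: each edge of G has both endpoints in at least one bag. Running intersection: for every vertex, the bags containing it form a connected subtree. All three properties hold, so this is a valid tree decomposition of width max|bag| − 1 = 1, and hence tw(G) ≤ 1.

Yes; width 1.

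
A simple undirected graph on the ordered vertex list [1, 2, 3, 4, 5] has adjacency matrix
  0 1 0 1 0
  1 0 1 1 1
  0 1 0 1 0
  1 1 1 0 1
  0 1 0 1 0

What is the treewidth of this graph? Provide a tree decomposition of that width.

Every bag has size at most 3, so the width is 3 − 1 = 2 and tw(G) ≤ 2. Conversely, {1, 2, 4} is a clique of size 3, and the vertices of any clique must share a bag in every tree decomposition; so some bag has ≥ 3 vertices and tw(G) ≥ 2. The upper and lower bounds meet at 2, so that is the treewidth.

Treewidth 2.
One such decomposition:
Bags: B1 = {1, 2, 4}  B2 = {2, 3, 4}  B3 = {2, 4, 5}
Tree: B1–B2, B2–B3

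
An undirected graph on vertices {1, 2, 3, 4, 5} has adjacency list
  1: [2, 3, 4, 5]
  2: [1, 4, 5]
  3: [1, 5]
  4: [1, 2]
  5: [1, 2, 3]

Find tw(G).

2

A width-2 tree decomposition is:
Bags: B1 = {1, 3, 5}  B2 = {1, 2, 5}  B3 = {1, 2, 4}
Tree: B1–B2, B2–B3
Every bag has size at most 3, so the width is 3 − 1 = 2 and tw(G) ≤ 2. On the other hand G contains the 3-clique {1, 2, 4}. A clique must lie in a single bag of any decomposition, so no decomposition can have width below 2. The upper and lower bounds meet at 2, so that is the treewidth.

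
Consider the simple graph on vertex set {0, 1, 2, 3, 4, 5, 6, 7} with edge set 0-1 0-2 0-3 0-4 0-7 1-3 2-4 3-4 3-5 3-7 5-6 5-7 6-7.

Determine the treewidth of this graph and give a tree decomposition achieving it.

Each bag holds 3 vertices, so the decomposition has width 2, which upper-bounds the treewidth. For the lower bound, the 3 vertices {0, 2, 4} are pairwise adjacent, and any tree decomposition puts a clique entirely inside one bag — forcing width ≥ 2. Therefore the treewidth is 2.

Treewidth 2.
Bags: B1 = {0, 3, 4}  B2 = {0, 2, 4}  B3 = {0, 1, 3}  B4 = {0, 3, 7}  B5 = {3, 5, 7}  B6 = {5, 6, 7}
Tree: B1–B2, B1–B3, B3–B4, B4–B5, B5–B6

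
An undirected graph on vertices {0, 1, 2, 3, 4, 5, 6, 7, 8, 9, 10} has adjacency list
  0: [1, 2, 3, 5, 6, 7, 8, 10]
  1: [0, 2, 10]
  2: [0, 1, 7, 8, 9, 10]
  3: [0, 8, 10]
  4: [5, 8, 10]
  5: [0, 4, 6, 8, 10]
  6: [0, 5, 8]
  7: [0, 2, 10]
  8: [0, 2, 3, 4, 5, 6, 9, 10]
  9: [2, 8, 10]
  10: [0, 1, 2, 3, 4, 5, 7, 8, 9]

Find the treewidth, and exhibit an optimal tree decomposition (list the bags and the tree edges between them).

Each bag holds 4 vertices, so the decomposition has width 3, which upper-bounds the treewidth. For the lower bound, the 4 vertices {0, 2, 8, 10} are pairwise adjacent, and any tree decomposition puts a clique entirely inside one bag — forcing width ≥ 3. The upper and lower bounds meet at 3, so that is the treewidth.

Treewidth 3.
One such decomposition:
Bags: B1 = {0, 3, 8, 10}  B2 = {0, 2, 8, 10}  B3 = {0, 5, 8, 10}  B4 = {0, 5, 6, 8}  B5 = {4, 5, 8, 10}  B6 = {2, 8, 9, 10}  B7 = {0, 1, 2, 10}  B8 = {0, 2, 7, 10}
Tree: B1–B2, B1–B3, B3–B4, B3–B5, B2–B6, B2–B7, B2–B8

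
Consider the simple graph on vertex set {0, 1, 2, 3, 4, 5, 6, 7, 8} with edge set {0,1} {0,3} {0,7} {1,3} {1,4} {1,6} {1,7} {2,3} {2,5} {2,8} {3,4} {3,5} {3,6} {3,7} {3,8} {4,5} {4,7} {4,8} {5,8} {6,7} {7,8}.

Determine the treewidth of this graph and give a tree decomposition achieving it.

Treewidth 3.
One optimal decomposition is:
Bags: B1 = {1, 3, 4, 7}  B2 = {0, 1, 3, 7}  B3 = {1, 3, 6, 7}  B4 = {3, 4, 7, 8}  B5 = {3, 4, 5, 8}  B6 = {2, 3, 5, 8}
Tree: B1–B2, B1–B3, B1–B4, B4–B5, B5–B6

Every bag has size at most 4, so the width is 4 − 1 = 3 and tw(G) ≤ 3. For the lower bound, the 4 vertices {2, 3, 5, 8} are pairwise adjacent, and any tree decomposition puts a clique entirely inside one bag — forcing width ≥ 3. Combining the bounds, tw(G) = 3.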